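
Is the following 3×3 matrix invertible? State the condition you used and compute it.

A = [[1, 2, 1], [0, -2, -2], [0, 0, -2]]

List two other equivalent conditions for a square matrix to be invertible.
Yes, invertible; det(A) = 4 ≠ 0. Equivalent conditions: rank(A) = 3; Ax = 0 has only the trivial solution; 0 is not an eigenvalue; the columns of A are linearly independent.

To check invertibility, compute det(A).
The given matrix is triangular, so det(A) equals the product of its diagonal entries = 4 ≠ 0.
Since det(A) ≠ 0, A is invertible.
Equivalent conditions for a square matrix A to be invertible:
- rank(A) = 3 (full rank).
- The homogeneous system Ax = 0 has only the trivial solution x = 0.
- 0 is not an eigenvalue of A.
- The columns (equivalently rows) of A are linearly independent.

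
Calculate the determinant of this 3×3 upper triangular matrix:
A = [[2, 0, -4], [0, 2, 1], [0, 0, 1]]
4

The determinant of a triangular matrix is the product of its diagonal entries (the off-diagonal entries above the diagonal do not affect it).
det(A) = (2) * (2) * (1) = 4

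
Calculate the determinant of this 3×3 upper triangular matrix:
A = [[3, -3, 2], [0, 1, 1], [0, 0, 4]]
12

The determinant of a triangular matrix is the product of its diagonal entries (the off-diagonal entries above the diagonal do not affect it).
det(A) = (3) * (1) * (4) = 12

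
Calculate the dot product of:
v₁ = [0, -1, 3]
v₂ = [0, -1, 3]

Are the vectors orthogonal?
10, No

The dot product is the sum of products of corresponding components.
v₁·v₂ = (0)*(0) + (-1)*(-1) + (3)*(3) = 0 + 1 + 9 = 10.
Two vectors are orthogonal iff their dot product is 0; here the dot product is 10, so the vectors are not orthogonal.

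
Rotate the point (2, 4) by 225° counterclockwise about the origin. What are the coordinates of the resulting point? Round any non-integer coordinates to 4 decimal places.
(1.4142, -4.2426)

Rotation matrix R(θ) = [[cos θ, -sin θ], [sin θ, cos θ]]; for θ = 225°:
R = [[-√2/2, √2/2], [-√2/2, -√2/2]]
Result: R × [2, 4]ᵀ = [-√2/2·2 + (√2/2)·4, -√2/2·2 + (-√2/2)·4]ᵀ = (1.4142, -4.2426)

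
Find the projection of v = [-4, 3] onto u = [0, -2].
[0, 3]

The projection of v onto u is proj_u(v) = ((v·u) / (u·u)) · u.
v·u = (-4)*(0) + (3)*(-2) = -6.
u·u = (0)*(0) + (-2)*(-2) = 4.
coefficient = -6 / 4 = -3/2.
proj_u(v) = -3/2 · [0, -2] = [0, 3].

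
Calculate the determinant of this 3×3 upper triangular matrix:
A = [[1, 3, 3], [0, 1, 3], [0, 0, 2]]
2

The determinant of a triangular matrix is the product of its diagonal entries (the off-diagonal entries above the diagonal do not affect it).
det(A) = (1) * (1) * (2) = 2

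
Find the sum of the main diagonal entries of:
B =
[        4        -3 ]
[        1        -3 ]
tr(B) = 4 - 3 = 1

The trace of a square matrix is the sum of its diagonal entries.
Diagonal entries of B: B[0][0] = 4, B[1][1] = -3.
tr(B) = 4 - 3 = 1.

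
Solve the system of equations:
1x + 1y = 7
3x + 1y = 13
x = 3, y = 4

Use elimination (row reduction):
Equation 1: 1x + 1y = 7.
Equation 2: 3x + 1y = 13.
Multiply Eq1 by 3 and Eq2 by 1: 3x + 3y = 21;  3x + 1y = 13.
Subtract: (-2)y = -8, so y = 4.
Back-substitute into Eq1: 1x + 1*(4) = 7, so x = 3.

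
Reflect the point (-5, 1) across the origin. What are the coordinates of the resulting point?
(5, -1)

Reflection across origin: (-5, 1) → (5, -1)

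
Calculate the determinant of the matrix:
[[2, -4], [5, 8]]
36

For a 2×2 matrix [[a, b], [c, d]], det = ad - bc
det = (2)(8) - (-4)(5) = 16 - -20 = 36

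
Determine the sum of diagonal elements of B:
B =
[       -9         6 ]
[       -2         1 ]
tr(B) = -9 + 1 = -8

The trace of a square matrix is the sum of its diagonal entries.
Diagonal entries of B: B[0][0] = -9, B[1][1] = 1.
tr(B) = -9 + 1 = -8.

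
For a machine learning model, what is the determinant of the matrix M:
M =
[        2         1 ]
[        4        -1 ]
det(M) = -6

For a 2×2 matrix [[a, b], [c, d]], det = a*d - b*c.
det(M) = (2)*(-1) - (1)*(4) = -2 - 4 = -6.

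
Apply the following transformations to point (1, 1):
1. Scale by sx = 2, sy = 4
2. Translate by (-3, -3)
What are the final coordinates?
(-1, 1)

Step 1: Scale (1, 1) by (sx, sy) = (2, 4) → (2, 4)
Step 2: Translate by (-3, -3) → (-1, 1)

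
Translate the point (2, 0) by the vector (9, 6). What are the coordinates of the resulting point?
(11, 6)

Translation by (9, 6):
x' = 2 + 9 = 11
y' = 0 + 6 = 6
Homogeneous matrix: [[1, 0, 9], [0, 1, 6], [0, 0, 1]]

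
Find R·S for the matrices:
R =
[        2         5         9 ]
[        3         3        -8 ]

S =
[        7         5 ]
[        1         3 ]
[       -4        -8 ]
RS =
[      -17       -47 ]
[       56        88 ]

Matrix multiplication: (RS)[i][j] = sum over k of R[i][k] * S[k][j].
  (RS)[0][0] = (2)*(7) + (5)*(1) + (9)*(-4) = -17
  (RS)[0][1] = (2)*(5) + (5)*(3) + (9)*(-8) = -47
  (RS)[1][0] = (3)*(7) + (3)*(1) + (-8)*(-4) = 56
  (RS)[1][1] = (3)*(5) + (3)*(3) + (-8)*(-8) = 88
RS =
[      -17       -47 ]
[       56        88 ]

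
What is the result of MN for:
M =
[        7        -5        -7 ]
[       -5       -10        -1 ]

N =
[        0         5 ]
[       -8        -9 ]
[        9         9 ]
MN =
[      -23        17 ]
[       71        56 ]

Matrix multiplication: (MN)[i][j] = sum over k of M[i][k] * N[k][j].
  (MN)[0][0] = (7)*(0) + (-5)*(-8) + (-7)*(9) = -23
  (MN)[0][1] = (7)*(5) + (-5)*(-9) + (-7)*(9) = 17
  (MN)[1][0] = (-5)*(0) + (-10)*(-8) + (-1)*(9) = 71
  (MN)[1][1] = (-5)*(5) + (-10)*(-9) + (-1)*(9) = 56
MN =
[      -23        17 ]
[       71        56 ]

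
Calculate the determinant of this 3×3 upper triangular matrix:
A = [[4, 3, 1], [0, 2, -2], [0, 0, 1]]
8

The determinant of a triangular matrix is the product of its diagonal entries (the off-diagonal entries above the diagonal do not affect it).
det(A) = (4) * (2) * (1) = 8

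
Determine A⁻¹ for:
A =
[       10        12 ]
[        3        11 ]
det(A) = 74
A⁻¹ =
[    11/74     -6/37 ]
[    -3/74      5/37 ]

For a 2×2 matrix A = [[a, b], [c, d]] with det(A) ≠ 0, A⁻¹ = (1/det(A)) * [[d, -b], [-c, a]].
det(A) = (10)*(11) - (12)*(3) = 110 - 36 = 74.
A⁻¹ = (1/74) * [[11, -12], [-3, 10]].
Dividing each entry by 74 and reducing:
A⁻¹ =
[    11/74     -6/37 ]
[    -3/74      5/37 ]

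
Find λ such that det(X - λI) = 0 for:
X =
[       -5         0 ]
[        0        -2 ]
λ = -5, -2

Solve det(X - λI) = 0. For a 2×2 matrix the characteristic equation is λ² - (trace)λ + det = 0.
trace(X) = a + d = -5 - 2 = -7.
det(X) = a*d - b*c = (-5)*(-2) - (0)*(0) = 10 - 0 = 10.
Characteristic equation: λ² - (-7)λ + (10) = 0.
Discriminant = (-7)² - 4*(10) = 49 - 40 = 9.
λ = (-7 ± √9) / 2 = (-7 ± 3) / 2 = -5, -2.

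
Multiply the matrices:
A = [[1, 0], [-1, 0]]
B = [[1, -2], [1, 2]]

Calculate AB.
[[1, -2], [-1, 2]]

Each entry (i,j) of AB = sum over k of A[i][k]*B[k][j].
(AB)[0][0] = (1)*(1) + (0)*(1) = 1
(AB)[0][1] = (1)*(-2) + (0)*(2) = -2
(AB)[1][0] = (-1)*(1) + (0)*(1) = -1
(AB)[1][1] = (-1)*(-2) + (0)*(2) = 2
AB = [[1, -2], [-1, 2]]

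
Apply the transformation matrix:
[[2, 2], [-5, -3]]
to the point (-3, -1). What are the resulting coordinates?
(-8, 18)

Matrix multiplication:
[[2, 2], [-5, -3]] × [-3, -1]ᵀ
= [2×-3 + 2×-1, -5×-3 + -3×-1]ᵀ
= [-8.0000, 18.0000]ᵀ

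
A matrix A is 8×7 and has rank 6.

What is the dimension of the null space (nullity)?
1

The rank-nullity theorem for an m×n matrix states:
rank(A) + nullity(A) = n (the number of columns).
Here n = 7 and rank(A) = 6, so nullity(A) = 7 - 6 = 1.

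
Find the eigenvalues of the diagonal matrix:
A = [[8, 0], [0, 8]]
λ₁ = 8, λ₂ = 8

The characteristic polynomial of A is det(A - λI) = (8 - λ)(8 - λ) = 0.
The roots are λ = 8 and λ = 8, so the eigenvalues are the diagonal entries.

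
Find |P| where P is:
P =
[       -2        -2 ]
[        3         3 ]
det(P) = 0

For a 2×2 matrix [[a, b], [c, d]], det = a*d - b*c.
det(P) = (-2)*(3) - (-2)*(3) = -6 + 6 = 0.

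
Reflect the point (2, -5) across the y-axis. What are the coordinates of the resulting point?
(-2, -5)

Reflection across y-axis: (2, -5) → (-2, -5)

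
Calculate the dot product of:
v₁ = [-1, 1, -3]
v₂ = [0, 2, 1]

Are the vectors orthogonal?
-1, No

The dot product is the sum of products of corresponding components.
v₁·v₂ = (-1)*(0) + (1)*(2) + (-3)*(1) = 0 + 2 - 3 = -1.
Two vectors are orthogonal iff their dot product is 0; here the dot product is -1, so the vectors are not orthogonal.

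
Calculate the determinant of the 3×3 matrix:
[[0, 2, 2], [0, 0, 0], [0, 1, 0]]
0

Expansion along first row:
det = 0·det([[0,0],[1,0]]) - 2·det([[0,0],[0,0]]) + 2·det([[0,0],[0,1]])
    = 0·(0·0 - 0·1) - 2·(0·0 - 0·0) + 2·(0·1 - 0·0)
    = 0·0 - 2·0 + 2·0
    = 0 + 0 + 0 = 0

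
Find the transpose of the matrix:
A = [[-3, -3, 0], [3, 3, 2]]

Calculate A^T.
[[-3, 3], [-3, 3], [0, 2]]

The transpose sends entry (i,j) to (j,i); rows become columns.
Row 0 of A: [-3, -3, 0] -> column 0 of A^T.
Row 1 of A: [3, 3, 2] -> column 1 of A^T.
A^T = [[-3, 3], [-3, 3], [0, 2]]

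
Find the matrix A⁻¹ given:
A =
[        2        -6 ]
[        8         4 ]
det(A) = 56
A⁻¹ =
[     1/14      3/28 ]
[     -1/7      1/28 ]

For a 2×2 matrix A = [[a, b], [c, d]] with det(A) ≠ 0, A⁻¹ = (1/det(A)) * [[d, -b], [-c, a]].
det(A) = (2)*(4) - (-6)*(8) = 8 + 48 = 56.
A⁻¹ = (1/56) * [[4, 6], [-8, 2]].
Dividing each entry by 56 and reducing:
A⁻¹ =
[     1/14      3/28 ]
[     -1/7      1/28 ]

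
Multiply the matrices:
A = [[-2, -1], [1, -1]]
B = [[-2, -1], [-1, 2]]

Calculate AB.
[[5, 0], [-1, -3]]

Each entry (i,j) of AB = sum over k of A[i][k]*B[k][j].
(AB)[0][0] = (-2)*(-2) + (-1)*(-1) = 5
(AB)[0][1] = (-2)*(-1) + (-1)*(2) = 0
(AB)[1][0] = (1)*(-2) + (-1)*(-1) = -1
(AB)[1][1] = (1)*(-1) + (-1)*(2) = -3
AB = [[5, 0], [-1, -3]]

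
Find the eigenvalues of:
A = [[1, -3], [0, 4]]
λ = 1, 4

Solve det(A - λI) = 0. For a 2×2 matrix this is λ² - (trace)λ + det = 0.
trace(A) = 1 + 4 = 5.
det(A) = (1)*(4) - (-3)*(0) = 4 - 0 = 4.
Characteristic equation: λ² - (5)λ + (4) = 0.
Discriminant: (5)² - 4*(4) = 25 - 16 = 9.
Roots: λ = (5 ± √9) / 2 = 1, 4.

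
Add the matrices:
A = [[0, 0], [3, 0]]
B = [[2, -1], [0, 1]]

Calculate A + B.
[[2, -1], [3, 1]]

Add corresponding elements:
(0)+(2)=2
(0)+(-1)=-1
(3)+(0)=3
(0)+(1)=1
A + B = [[2, -1], [3, 1]]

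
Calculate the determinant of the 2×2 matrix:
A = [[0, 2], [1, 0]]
-2

For A = [[a, b], [c, d]], det(A) = a*d - b*c.
det(A) = (0)*(0) - (2)*(1) = 0 - 2 = -2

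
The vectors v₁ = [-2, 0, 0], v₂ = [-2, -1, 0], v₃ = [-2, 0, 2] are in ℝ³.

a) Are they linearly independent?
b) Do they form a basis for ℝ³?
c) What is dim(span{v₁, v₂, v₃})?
Yes independent, yes basis, dim = 3

Stack v₁, v₂, v₃ as rows of a 3×3 matrix.
[[-2, 0, 0]; [-2, -1, 0]; [-2, 0, 2]] is already lower triangular with nonzero diagonal entries (-2, -1, 2), so its determinant is the product of the diagonal entries, det = (-2)·(-1)·(2) = 4 ≠ 0, and the rows are linearly independent.
Three linearly independent vectors in ℝ³ form a basis for ℝ³, so dim(span{v₁,v₂,v₃}) = 3.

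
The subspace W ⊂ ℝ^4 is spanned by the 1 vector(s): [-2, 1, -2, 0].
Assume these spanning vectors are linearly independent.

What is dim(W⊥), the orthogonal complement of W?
dim(W⊥) = 3

For any subspace W of ℝ^n, dim(W) + dim(W⊥) = n (the whole-space dimension).
Here the given 1 vectors are linearly independent, so dim(W) = 1.
Thus dim(W⊥) = n - dim(W) = 4 - 1 = 3.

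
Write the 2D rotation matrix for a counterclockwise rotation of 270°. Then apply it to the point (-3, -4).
R = [[0, 1], [-1, 0]]; R·(-3, -4) = (-4, 3)

Rotation matrix formula: R(θ) = [[cos θ, -sin θ], [sin θ, cos θ]]
For θ = 270°:
cos(270°) = 0
sin(270°) = -1
R = [[0, 1], [-1, 0]]
Apply to (-3, -4): [0·-3 + (1)·-4, -1·-3 + 0·-4] = (-4, 3)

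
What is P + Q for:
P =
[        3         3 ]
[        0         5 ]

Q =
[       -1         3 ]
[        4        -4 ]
P + Q =
[        2         6 ]
[        4         1 ]

Matrix addition is elementwise: (P+Q)[i][j] = P[i][j] + Q[i][j].
  (P+Q)[0][0] = (3) + (-1) = 2
  (P+Q)[0][1] = (3) + (3) = 6
  (P+Q)[1][0] = (0) + (4) = 4
  (P+Q)[1][1] = (5) + (-4) = 1
P + Q =
[        2         6 ]
[        4         1 ]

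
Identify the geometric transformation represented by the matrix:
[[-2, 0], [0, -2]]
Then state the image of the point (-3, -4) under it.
uniform scaling by factor -2; image of (-3, -4) is (6, 8)

This is a diagonal matrix with equal entries -2, so it scales both axes by the same factor -2.
The matrix [[-2, 0], [0, -2]] represents: uniform scaling by factor -2.
Applying it to (-3, -4): [-2·-3 + 0·-4, 0·-3 + -2·-4] = (6, 8).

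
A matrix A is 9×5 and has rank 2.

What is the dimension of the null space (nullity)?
3

The rank-nullity theorem for an m×n matrix states:
rank(A) + nullity(A) = n (the number of columns).
Here n = 5 and rank(A) = 2, so nullity(A) = 5 - 2 = 3.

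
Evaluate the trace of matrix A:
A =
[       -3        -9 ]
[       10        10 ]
tr(A) = -3 + 10 = 7

The trace of a square matrix is the sum of its diagonal entries.
Diagonal entries of A: A[0][0] = -3, A[1][1] = 10.
tr(A) = -3 + 10 = 7.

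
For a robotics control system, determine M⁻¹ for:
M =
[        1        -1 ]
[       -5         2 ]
det(M) = -3
M⁻¹ =
[     -2/3      -1/3 ]
[     -5/3      -1/3 ]

For a 2×2 matrix M = [[a, b], [c, d]] with det(M) ≠ 0, M⁻¹ = (1/det(M)) * [[d, -b], [-c, a]].
det(M) = (1)*(2) - (-1)*(-5) = 2 - 5 = -3.
M⁻¹ = (1/-3) * [[2, 1], [5, 1]].
Dividing each entry by -3 and reducing:
M⁻¹ =
[     -2/3      -1/3 ]
[     -5/3      -1/3 ]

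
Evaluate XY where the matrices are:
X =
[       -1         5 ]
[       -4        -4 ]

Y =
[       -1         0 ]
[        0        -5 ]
XY =
[        1       -25 ]
[        4        20 ]

Matrix multiplication: (XY)[i][j] = sum over k of X[i][k] * Y[k][j].
  (XY)[0][0] = (-1)*(-1) + (5)*(0) = 1
  (XY)[0][1] = (-1)*(0) + (5)*(-5) = -25
  (XY)[1][0] = (-4)*(-1) + (-4)*(0) = 4
  (XY)[1][1] = (-4)*(0) + (-4)*(-5) = 20
XY =
[        1       -25 ]
[        4        20 ]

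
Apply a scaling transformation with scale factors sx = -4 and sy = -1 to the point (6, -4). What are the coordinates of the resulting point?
(-24, 4)

Scaling matrix:
[[-4, 0], [0, -1]]
Result: (6 × -4, -4 × -1) = (-24, 4)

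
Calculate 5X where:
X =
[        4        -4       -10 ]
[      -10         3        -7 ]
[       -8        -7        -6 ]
5X =
[       20       -20       -50 ]
[      -50        15       -35 ]
[      -40       -35       -30 ]

Scalar multiplication is elementwise: (5X)[i][j] = 5 * X[i][j].
  (5X)[0][0] = 5 * (4) = 20
  (5X)[0][1] = 5 * (-4) = -20
  (5X)[0][2] = 5 * (-10) = -50
  (5X)[1][0] = 5 * (-10) = -50
  (5X)[1][1] = 5 * (3) = 15
  (5X)[1][2] = 5 * (-7) = -35
  (5X)[2][0] = 5 * (-8) = -40
  (5X)[2][1] = 5 * (-7) = -35
  (5X)[2][2] = 5 * (-6) = -30
5X =
[       20       -20       -50 ]
[      -50        15       -35 ]
[      -40       -35       -30 ]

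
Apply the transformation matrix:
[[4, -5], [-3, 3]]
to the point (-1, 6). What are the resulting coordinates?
(-34, 21)

Matrix multiplication:
[[4, -5], [-3, 3]] × [-1, 6]ᵀ
= [4×-1 + -5×6, -3×-1 + 3×6]ᵀ
= [-34.0000, 21.0000]ᵀ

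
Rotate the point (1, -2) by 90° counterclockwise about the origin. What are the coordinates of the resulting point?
(2, 1)

Rotation matrix R(θ) = [[cos θ, -sin θ], [sin θ, cos θ]]; for θ = 90°:
R = [[0, -1], [1, 0]]
Result: R × [1, -2]ᵀ = [0·1 + (-1)·-2, 1·1 + (0)·-2]ᵀ = (2, 1)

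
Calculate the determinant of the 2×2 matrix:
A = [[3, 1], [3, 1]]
0

For A = [[a, b], [c, d]], det(A) = a*d - b*c.
det(A) = (3)*(1) - (1)*(3) = 3 - 3 = 0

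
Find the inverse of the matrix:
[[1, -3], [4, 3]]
[[1/5, 1/5], [-4/15, 1/15]]

For [[a,b],[c,d]], inverse = (1/det)·[[d,-b],[-c,a]]
det = 1·3 - -3·4 = 15
Inverse = (1/15)·[[3, 3], [-4, 1]]
        = [[1/5, 1/5], [-4/15, 1/15]]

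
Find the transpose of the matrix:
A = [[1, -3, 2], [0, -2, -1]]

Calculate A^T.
[[1, 0], [-3, -2], [2, -1]]

The transpose sends entry (i,j) to (j,i); rows become columns.
Row 0 of A: [1, -3, 2] -> column 0 of A^T.
Row 1 of A: [0, -2, -1] -> column 1 of A^T.
A^T = [[1, 0], [-3, -2], [2, -1]]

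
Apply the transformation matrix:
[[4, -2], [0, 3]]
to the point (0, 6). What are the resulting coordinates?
(-12, 18)

Matrix multiplication:
[[4, -2], [0, 3]] × [0, 6]ᵀ
= [4×0 + -2×6, 0×0 + 3×6]ᵀ
= [-12.0000, 18.0000]ᵀ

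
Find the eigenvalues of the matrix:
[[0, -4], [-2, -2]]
λ = -4 and λ = 2

Characteristic equation: det(A - λI) = 0
λ² - (trace)λ + (det) = 0
λ² - (-2)λ + (-8) = 0
λ² + 2λ - 8 = 0
Solving: λ = -4, 2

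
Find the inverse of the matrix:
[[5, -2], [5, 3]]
[[3/25, 2/25], [-1/5, 1/5]]

For [[a,b],[c,d]], inverse = (1/det)·[[d,-b],[-c,a]]
det = 5·3 - -2·5 = 25
Inverse = (1/25)·[[3, 2], [-5, 5]]
        = [[3/25, 2/25], [-1/5, 1/5]]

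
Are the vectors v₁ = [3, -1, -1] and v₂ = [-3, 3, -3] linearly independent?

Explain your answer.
Yes, linearly independent

Two vectors are linearly dependent iff one is a scalar multiple of the other.
No single scalar k satisfies v₂ = k·v₁ (the ratios of corresponding entries disagree), so v₁ and v₂ are linearly independent.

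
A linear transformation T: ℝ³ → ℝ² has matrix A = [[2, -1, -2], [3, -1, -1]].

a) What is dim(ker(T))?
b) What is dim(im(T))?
dim(ker) = 1, dim(im) = 2

The two rows are not scalar multiples of one another (no single k satisfies row 2 = k × row 1), so they are linearly independent.
Thus rank(A) = 2.
dim(im(T)) = rank(A) = 2.
By the rank-nullity theorem applied to T: ℝ³ → ℝ², rank(A) + nullity(A) = 3 (the domain dimension), so dim(ker(T)) = 3 - 2 = 1.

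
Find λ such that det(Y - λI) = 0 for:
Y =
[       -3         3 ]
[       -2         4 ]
λ = -2, 3

Solve det(Y - λI) = 0. For a 2×2 matrix the characteristic equation is λ² - (trace)λ + det = 0.
trace(Y) = a + d = -3 + 4 = 1.
det(Y) = a*d - b*c = (-3)*(4) - (3)*(-2) = -12 + 6 = -6.
Characteristic equation: λ² - (1)λ + (-6) = 0.
Discriminant = (1)² - 4*(-6) = 1 + 24 = 25.
λ = (1 ± √25) / 2 = (1 ± 5) / 2 = -2, 3.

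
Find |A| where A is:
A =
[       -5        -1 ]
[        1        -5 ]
det(A) = 26

For a 2×2 matrix [[a, b], [c, d]], det = a*d - b*c.
det(A) = (-5)*(-5) - (-1)*(1) = 25 + 1 = 26.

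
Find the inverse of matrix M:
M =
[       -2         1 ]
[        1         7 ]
det(M) = -15
M⁻¹ =
[    -7/15      1/15 ]
[     1/15      2/15 ]

For a 2×2 matrix M = [[a, b], [c, d]] with det(M) ≠ 0, M⁻¹ = (1/det(M)) * [[d, -b], [-c, a]].
det(M) = (-2)*(7) - (1)*(1) = -14 - 1 = -15.
M⁻¹ = (1/-15) * [[7, -1], [-1, -2]].
Dividing each entry by -15 and reducing:
M⁻¹ =
[    -7/15      1/15 ]
[     1/15      2/15 ]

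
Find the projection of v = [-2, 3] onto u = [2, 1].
[-2/5, -1/5]

The projection of v onto u is proj_u(v) = ((v·u) / (u·u)) · u.
v·u = (-2)*(2) + (3)*(1) = -1.
u·u = (2)*(2) + (1)*(1) = 5.
coefficient = -1 / 5 = -1/5.
proj_u(v) = -1/5 · [2, 1] = [-2/5, -1/5].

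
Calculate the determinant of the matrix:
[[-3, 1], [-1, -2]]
7

For a 2×2 matrix [[a, b], [c, d]], det = ad - bc
det = (-3)(-2) - (1)(-1) = 6 - -1 = 7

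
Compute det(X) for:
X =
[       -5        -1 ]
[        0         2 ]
det(X) = -10

For a 2×2 matrix [[a, b], [c, d]], det = a*d - b*c.
det(X) = (-5)*(2) - (-1)*(0) = -10 - 0 = -10.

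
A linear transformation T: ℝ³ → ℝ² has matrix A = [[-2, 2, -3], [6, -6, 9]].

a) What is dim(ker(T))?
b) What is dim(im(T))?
dim(ker) = 2, dim(im) = 1

Observe that row 2 = -3 × row 1 (so the rows are linearly dependent).
Thus rank(A) = 1 (only one linearly independent row).
dim(im(T)) = rank(A) = 1.
By the rank-nullity theorem applied to T: ℝ³ → ℝ², rank(A) + nullity(A) = 3 (the domain dimension), so dim(ker(T)) = 3 - 1 = 2.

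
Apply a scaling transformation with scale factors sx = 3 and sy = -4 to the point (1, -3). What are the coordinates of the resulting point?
(3, 12)

Scaling matrix:
[[3, 0], [0, -4]]
Result: (1 × 3, -3 × -4) = (3, 12)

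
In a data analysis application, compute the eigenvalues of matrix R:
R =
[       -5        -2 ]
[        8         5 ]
λ = -3, 3

Solve det(R - λI) = 0. For a 2×2 matrix the characteristic equation is λ² - (trace)λ + det = 0.
trace(R) = a + d = -5 + 5 = 0.
det(R) = a*d - b*c = (-5)*(5) - (-2)*(8) = -25 + 16 = -9.
Characteristic equation: λ² - (0)λ + (-9) = 0.
Discriminant = (0)² - 4*(-9) = 0 + 36 = 36.
λ = (0 ± √36) / 2 = (0 ± 6) / 2 = -3, 3.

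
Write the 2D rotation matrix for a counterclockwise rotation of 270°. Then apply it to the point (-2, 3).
R = [[0, 1], [-1, 0]]; R·(-2, 3) = (3, 2)

Rotation matrix formula: R(θ) = [[cos θ, -sin θ], [sin θ, cos θ]]
For θ = 270°:
cos(270°) = 0
sin(270°) = -1
R = [[0, 1], [-1, 0]]
Apply to (-2, 3): [0·-2 + (1)·3, -1·-2 + 0·3] = (3, 2)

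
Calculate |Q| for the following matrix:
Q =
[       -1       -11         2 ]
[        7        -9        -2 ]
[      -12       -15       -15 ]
det(Q) = -1950

Expand along row 0 (cofactor expansion): det(Q) = a*(e*i - f*h) - b*(d*i - f*g) + c*(d*h - e*g), where the 3×3 is [[a, b, c], [d, e, f], [g, h, i]].
Minor M_00 = (-9)*(-15) - (-2)*(-15) = 135 - 30 = 105.
Minor M_01 = (7)*(-15) - (-2)*(-12) = -105 - 24 = -129.
Minor M_02 = (7)*(-15) - (-9)*(-12) = -105 - 108 = -213.
det(Q) = (-1)*(105) - (-11)*(-129) + (2)*(-213) = -105 - 1419 - 426 = -1950.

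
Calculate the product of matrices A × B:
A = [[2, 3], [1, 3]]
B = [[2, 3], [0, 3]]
[[4, 15], [2, 12]]

Matrix multiplication:
C[0][0] = 2×2 + 3×0 = 4
C[0][1] = 2×3 + 3×3 = 15
C[1][0] = 1×2 + 3×0 = 2
C[1][1] = 1×3 + 3×3 = 12
Result: [[4, 15], [2, 12]]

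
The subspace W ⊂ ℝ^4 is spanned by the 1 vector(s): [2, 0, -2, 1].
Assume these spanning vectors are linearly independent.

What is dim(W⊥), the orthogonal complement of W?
dim(W⊥) = 3

For any subspace W of ℝ^n, dim(W) + dim(W⊥) = n (the whole-space dimension).
Here the given 1 vectors are linearly independent, so dim(W) = 1.
Thus dim(W⊥) = n - dim(W) = 4 - 1 = 3.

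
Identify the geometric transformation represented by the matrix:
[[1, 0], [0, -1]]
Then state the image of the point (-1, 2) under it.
reflection across the x-axis; image of (-1, 2) is (-1, -2)

This is a symmetric orthogonal matrix with determinant -1, which characterizes a reflection in ℝ².
The matrix [[1, 0], [0, -1]] represents: reflection across the x-axis.
Applying it to (-1, 2): [1·-1 + 0·2, 0·-1 + -1·2] = (-1, -2).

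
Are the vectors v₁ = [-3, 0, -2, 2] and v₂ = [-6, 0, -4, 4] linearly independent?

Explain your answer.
No, linearly dependent (v₂ = 2·v₁)

Check whether there is a scalar k with v₂ = k·v₁.
Comparing components, k = 2 satisfies 2·[-3, 0, -2, 2] = [-6, 0, -4, 4].
Since v₂ is a scalar multiple of v₁, the two vectors are linearly dependent.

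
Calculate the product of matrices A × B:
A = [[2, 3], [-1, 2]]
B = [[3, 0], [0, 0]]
[[6, 0], [-3, 0]]

Matrix multiplication:
C[0][0] = 2×3 + 3×0 = 6
C[0][1] = 2×0 + 3×0 = 0
C[1][0] = -1×3 + 2×0 = -3
C[1][1] = -1×0 + 2×0 = 0
Result: [[6, 0], [-3, 0]]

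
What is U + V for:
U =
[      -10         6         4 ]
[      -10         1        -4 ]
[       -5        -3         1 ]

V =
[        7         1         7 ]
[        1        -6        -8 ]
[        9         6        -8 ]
U + V =
[       -3         7        11 ]
[       -9        -5       -12 ]
[        4         3        -7 ]

Matrix addition is elementwise: (U+V)[i][j] = U[i][j] + V[i][j].
  (U+V)[0][0] = (-10) + (7) = -3
  (U+V)[0][1] = (6) + (1) = 7
  (U+V)[0][2] = (4) + (7) = 11
  (U+V)[1][0] = (-10) + (1) = -9
  (U+V)[1][1] = (1) + (-6) = -5
  (U+V)[1][2] = (-4) + (-8) = -12
  (U+V)[2][0] = (-5) + (9) = 4
  (U+V)[2][1] = (-3) + (6) = 3
  (U+V)[2][2] = (1) + (-8) = -7
U + V =
[       -3         7        11 ]
[       -9        -5       -12 ]
[        4         3        -7 ]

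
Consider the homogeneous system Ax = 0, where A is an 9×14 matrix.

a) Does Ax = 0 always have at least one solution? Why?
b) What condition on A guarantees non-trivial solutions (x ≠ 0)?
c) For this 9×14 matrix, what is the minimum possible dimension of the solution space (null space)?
a) Yes, x = 0 is always a solution. b) When A has linearly dependent columns (rank < n). c) Minimum nullity = 5.

a) x = 0 satisfies A·0 = 0, so the zero vector is always a solution.
b) Non-trivial solutions exist iff the columns of A are linearly dependent, equivalently rank(A) < n (the number of columns).
c) By rank-nullity, rank(A) + nullity(A) = n = 14. Since A has only 9 rows, rank(A) ≤ 9, so nullity(A) ≥ 14 - 9 = 5.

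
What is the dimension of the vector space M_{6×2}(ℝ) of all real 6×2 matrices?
Dimension = 12

A real 6×2 matrix is determined by its 6·2 = 12 independent entries.
A standard basis is {E_ij : 1 ≤ i ≤ 6, 1 ≤ j ≤ 2}, where E_ij has a 1 in position (i, j) and 0 elsewhere — there are 12 such matrices, and they are linearly independent and span M_{6×2}(ℝ).
Therefore dim(M_{6×2}(ℝ)) = 12.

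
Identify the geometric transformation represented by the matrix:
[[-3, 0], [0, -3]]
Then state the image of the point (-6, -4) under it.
uniform scaling by factor -3; image of (-6, -4) is (18, 12)

This is a diagonal matrix with equal entries -3, so it scales both axes by the same factor -3.
The matrix [[-3, 0], [0, -3]] represents: uniform scaling by factor -3.
Applying it to (-6, -4): [-3·-6 + 0·-4, 0·-6 + -3·-4] = (18, 12).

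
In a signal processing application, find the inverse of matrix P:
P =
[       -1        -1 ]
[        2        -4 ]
det(P) = 6
P⁻¹ =
[     -2/3       1/6 ]
[     -1/3      -1/6 ]

For a 2×2 matrix P = [[a, b], [c, d]] with det(P) ≠ 0, P⁻¹ = (1/det(P)) * [[d, -b], [-c, a]].
det(P) = (-1)*(-4) - (-1)*(2) = 4 + 2 = 6.
P⁻¹ = (1/6) * [[-4, 1], [-2, -1]].
Dividing each entry by 6 and reducing:
P⁻¹ =
[     -2/3       1/6 ]
[     -1/3      -1/6 ]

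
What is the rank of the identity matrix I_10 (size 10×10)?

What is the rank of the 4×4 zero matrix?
rank(I_10) = 10, rank(0) = 0

The identity I_10 has 10 columns that are the standard basis vectors e_1, …, e_10. These are linearly independent, so all 10 columns are pivots and rank(I_10) = 10.
The 4×4 zero matrix has every entry zero, so every row is the zero row and there are no pivots; rank(0) = 0.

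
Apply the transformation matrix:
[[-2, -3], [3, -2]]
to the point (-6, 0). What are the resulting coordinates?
(12, -18)

Matrix multiplication:
[[-2, -3], [3, -2]] × [-6, 0]ᵀ
= [-2×-6 + -3×0, 3×-6 + -2×0]ᵀ
= [12.0000, -18.0000]ᵀ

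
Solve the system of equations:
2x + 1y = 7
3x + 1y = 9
x = 2, y = 3

Use elimination (row reduction):
Equation 1: 2x + 1y = 7.
Equation 2: 3x + 1y = 9.
Multiply Eq1 by 3 and Eq2 by 2: 6x + 3y = 21;  6x + 2y = 18.
Subtract: (-1)y = -3, so y = 3.
Back-substitute into Eq1: 2x + 1*(3) = 7, so x = 2.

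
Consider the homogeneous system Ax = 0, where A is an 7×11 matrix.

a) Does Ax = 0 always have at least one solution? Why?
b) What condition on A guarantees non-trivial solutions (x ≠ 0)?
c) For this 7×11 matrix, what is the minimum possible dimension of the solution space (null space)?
a) Yes, x = 0 is always a solution. b) When A has linearly dependent columns (rank < n). c) Minimum nullity = 4.

a) x = 0 satisfies A·0 = 0, so the zero vector is always a solution.
b) Non-trivial solutions exist iff the columns of A are linearly dependent, equivalently rank(A) < n (the number of columns).
c) By rank-nullity, rank(A) + nullity(A) = n = 11. Since A has only 7 rows, rank(A) ≤ 7, so nullity(A) ≥ 11 - 7 = 4.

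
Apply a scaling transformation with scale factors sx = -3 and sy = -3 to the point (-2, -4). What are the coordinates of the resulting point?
(6, 12)

Scaling matrix:
[[-3, 0], [0, -3]]
Result: (-2 × -3, -4 × -3) = (6, 12)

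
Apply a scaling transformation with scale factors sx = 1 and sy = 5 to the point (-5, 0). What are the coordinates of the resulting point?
(-5, 0)

Scaling matrix:
[[1, 0], [0, 5]]
Result: (-5 × 1, 0 × 5) = (-5, 0)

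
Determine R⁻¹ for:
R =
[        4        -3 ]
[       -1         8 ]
det(R) = 29
R⁻¹ =
[     8/29      3/29 ]
[     1/29      4/29 ]

For a 2×2 matrix R = [[a, b], [c, d]] with det(R) ≠ 0, R⁻¹ = (1/det(R)) * [[d, -b], [-c, a]].
det(R) = (4)*(8) - (-3)*(-1) = 32 - 3 = 29.
R⁻¹ = (1/29) * [[8, 3], [1, 4]].
Dividing each entry by 29 and reducing:
R⁻¹ =
[     8/29      3/29 ]
[     1/29      4/29 ]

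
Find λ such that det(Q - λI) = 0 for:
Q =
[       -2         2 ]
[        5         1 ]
λ = -4, 3

Solve det(Q - λI) = 0. For a 2×2 matrix the characteristic equation is λ² - (trace)λ + det = 0.
trace(Q) = a + d = -2 + 1 = -1.
det(Q) = a*d - b*c = (-2)*(1) - (2)*(5) = -2 - 10 = -12.
Characteristic equation: λ² - (-1)λ + (-12) = 0.
Discriminant = (-1)² - 4*(-12) = 1 + 48 = 49.
λ = (-1 ± √49) / 2 = (-1 ± 7) / 2 = -4, 3.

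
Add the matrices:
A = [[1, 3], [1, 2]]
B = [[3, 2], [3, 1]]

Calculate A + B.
[[4, 5], [4, 3]]

Add corresponding elements:
(1)+(3)=4
(3)+(2)=5
(1)+(3)=4
(2)+(1)=3
A + B = [[4, 5], [4, 3]]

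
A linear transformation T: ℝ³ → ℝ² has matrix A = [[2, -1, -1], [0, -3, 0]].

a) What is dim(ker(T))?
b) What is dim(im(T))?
dim(ker) = 1, dim(im) = 2

The two rows are not scalar multiples of one another (no single k satisfies row 2 = k × row 1), so they are linearly independent.
Thus rank(A) = 2.
dim(im(T)) = rank(A) = 2.
By the rank-nullity theorem applied to T: ℝ³ → ℝ², rank(A) + nullity(A) = 3 (the domain dimension), so dim(ker(T)) = 3 - 2 = 1.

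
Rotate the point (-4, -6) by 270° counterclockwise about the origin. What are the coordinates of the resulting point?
(-6, 4)

Rotation matrix R(θ) = [[cos θ, -sin θ], [sin θ, cos θ]]; for θ = 270°:
R = [[0, 1], [-1, 0]]
Result: R × [-4, -6]ᵀ = [0·-4 + (1)·-6, -1·-4 + (0)·-6]ᵀ = (-6, 4)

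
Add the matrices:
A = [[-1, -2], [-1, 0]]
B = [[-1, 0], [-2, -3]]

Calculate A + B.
[[-2, -2], [-3, -3]]

Add corresponding elements:
(-1)+(-1)=-2
(-2)+(0)=-2
(-1)+(-2)=-3
(0)+(-3)=-3
A + B = [[-2, -2], [-3, -3]]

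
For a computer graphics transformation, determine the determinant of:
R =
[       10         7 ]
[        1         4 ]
det(R) = 33

For a 2×2 matrix [[a, b], [c, d]], det = a*d - b*c.
det(R) = (10)*(4) - (7)*(1) = 40 - 7 = 33.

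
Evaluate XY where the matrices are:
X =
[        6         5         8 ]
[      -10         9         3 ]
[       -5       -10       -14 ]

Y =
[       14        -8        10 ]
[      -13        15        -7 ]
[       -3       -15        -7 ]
XY =
[       -5       -93       -31 ]
[     -266       170      -184 ]
[      102       100       118 ]

Matrix multiplication: (XY)[i][j] = sum over k of X[i][k] * Y[k][j].
  (XY)[0][0] = (6)*(14) + (5)*(-13) + (8)*(-3) = -5
  (XY)[0][1] = (6)*(-8) + (5)*(15) + (8)*(-15) = -93
  (XY)[0][2] = (6)*(10) + (5)*(-7) + (8)*(-7) = -31
  (XY)[1][0] = (-10)*(14) + (9)*(-13) + (3)*(-3) = -266
  (XY)[1][1] = (-10)*(-8) + (9)*(15) + (3)*(-15) = 170
  (XY)[1][2] = (-10)*(10) + (9)*(-7) + (3)*(-7) = -184
  (XY)[2][0] = (-5)*(14) + (-10)*(-13) + (-14)*(-3) = 102
  (XY)[2][1] = (-5)*(-8) + (-10)*(15) + (-14)*(-15) = 100
  (XY)[2][2] = (-5)*(10) + (-10)*(-7) + (-14)*(-7) = 118
XY =
[       -5       -93       -31 ]
[     -266       170      -184 ]
[      102       100       118 ]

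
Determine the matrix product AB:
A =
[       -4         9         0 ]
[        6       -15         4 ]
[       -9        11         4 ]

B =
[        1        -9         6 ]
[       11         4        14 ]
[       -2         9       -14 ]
AB =
[       95        72       102 ]
[     -167       -78      -230 ]
[      104       161        44 ]

Matrix multiplication: (AB)[i][j] = sum over k of A[i][k] * B[k][j].
  (AB)[0][0] = (-4)*(1) + (9)*(11) + (0)*(-2) = 95
  (AB)[0][1] = (-4)*(-9) + (9)*(4) + (0)*(9) = 72
  (AB)[0][2] = (-4)*(6) + (9)*(14) + (0)*(-14) = 102
  (AB)[1][0] = (6)*(1) + (-15)*(11) + (4)*(-2) = -167
  (AB)[1][1] = (6)*(-9) + (-15)*(4) + (4)*(9) = -78
  (AB)[1][2] = (6)*(6) + (-15)*(14) + (4)*(-14) = -230
  (AB)[2][0] = (-9)*(1) + (11)*(11) + (4)*(-2) = 104
  (AB)[2][1] = (-9)*(-9) + (11)*(4) + (4)*(9) = 161
  (AB)[2][2] = (-9)*(6) + (11)*(14) + (4)*(-14) = 44
AB =
[       95        72       102 ]
[     -167       -78      -230 ]
[      104       161        44 ]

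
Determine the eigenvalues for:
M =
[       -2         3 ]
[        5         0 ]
λ = -5, 3

Solve det(M - λI) = 0. For a 2×2 matrix the characteristic equation is λ² - (trace)λ + det = 0.
trace(M) = a + d = -2 + 0 = -2.
det(M) = a*d - b*c = (-2)*(0) - (3)*(5) = 0 - 15 = -15.
Characteristic equation: λ² - (-2)λ + (-15) = 0.
Discriminant = (-2)² - 4*(-15) = 4 + 60 = 64.
λ = (-2 ± √64) / 2 = (-2 ± 8) / 2 = -5, 3.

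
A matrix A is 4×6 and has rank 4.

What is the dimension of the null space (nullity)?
2

The rank-nullity theorem for an m×n matrix states:
rank(A) + nullity(A) = n (the number of columns).
Here n = 6 and rank(A) = 4, so nullity(A) = 6 - 4 = 2.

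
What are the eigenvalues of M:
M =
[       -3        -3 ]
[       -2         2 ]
λ = -4, 3

Solve det(M - λI) = 0. For a 2×2 matrix the characteristic equation is λ² - (trace)λ + det = 0.
trace(M) = a + d = -3 + 2 = -1.
det(M) = a*d - b*c = (-3)*(2) - (-3)*(-2) = -6 - 6 = -12.
Characteristic equation: λ² - (-1)λ + (-12) = 0.
Discriminant = (-1)² - 4*(-12) = 1 + 48 = 49.
λ = (-1 ± √49) / 2 = (-1 ± 7) / 2 = -4, 3.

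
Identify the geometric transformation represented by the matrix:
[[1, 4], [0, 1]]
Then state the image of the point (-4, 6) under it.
horizontal shear with factor 4; image of (-4, 6) is (20, 6)

The matrix [[1, k], [0, 1]] sends (x, y) to (x + 4y, y), leaving the y-coordinate fixed: a horizontal shear.
The matrix [[1, 4], [0, 1]] represents: horizontal shear with factor 4.
Applying it to (-4, 6): [1·-4 + 4·6, 0·-4 + 1·6] = (20, 6).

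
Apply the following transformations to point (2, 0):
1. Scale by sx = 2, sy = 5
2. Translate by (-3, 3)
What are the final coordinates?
(1, 3)

Step 1: Scale (2, 0) by (sx, sy) = (2, 5) → (4, 0)
Step 2: Translate by (-3, 3) → (1, 3)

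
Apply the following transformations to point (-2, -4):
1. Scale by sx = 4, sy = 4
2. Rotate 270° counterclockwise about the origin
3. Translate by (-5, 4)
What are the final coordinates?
(-21, 12)

Step 1: Scale → (-8, -16)
Step 2: Rotate 270° → (-16, 8)
Step 3: Translate → (-21, 12)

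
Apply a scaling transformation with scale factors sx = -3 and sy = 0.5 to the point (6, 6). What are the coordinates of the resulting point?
(-18, 3.0)

Scaling matrix:
[[-3, 0], [0, 0.50]]
Result: (6 × -3, 6 × 0.5) = (-18, 3.0)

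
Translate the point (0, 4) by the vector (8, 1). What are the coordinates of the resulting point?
(8, 5)

Translation by (8, 1):
x' = 0 + 8 = 8
y' = 4 + 1 = 5
Homogeneous matrix: [[1, 0, 8], [0, 1, 1], [0, 0, 1]]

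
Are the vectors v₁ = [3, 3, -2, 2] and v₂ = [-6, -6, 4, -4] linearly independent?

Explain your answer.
No, linearly dependent (v₂ = -2·v₁)

Check whether there is a scalar k with v₂ = k·v₁.
Comparing components, k = -2 satisfies -2·[3, 3, -2, 2] = [-6, -6, 4, -4].
Since v₂ is a scalar multiple of v₁, the two vectors are linearly dependent.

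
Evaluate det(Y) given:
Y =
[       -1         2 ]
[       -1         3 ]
det(Y) = -1

For a 2×2 matrix [[a, b], [c, d]], det = a*d - b*c.
det(Y) = (-1)*(3) - (2)*(-1) = -3 + 2 = -1.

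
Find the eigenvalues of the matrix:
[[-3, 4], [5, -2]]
λ = -7 and λ = 2

Characteristic equation: det(A - λI) = 0
λ² - (trace)λ + (det) = 0
λ² - (-5)λ + (-14) = 0
λ² + 5λ - 14 = 0
Solving: λ = -7, 2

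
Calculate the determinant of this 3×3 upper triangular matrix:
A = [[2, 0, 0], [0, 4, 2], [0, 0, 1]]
8

The determinant of a triangular matrix is the product of its diagonal entries (the off-diagonal entries above the diagonal do not affect it).
det(A) = (2) * (4) * (1) = 8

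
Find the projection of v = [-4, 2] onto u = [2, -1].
[-4, 2]

The projection of v onto u is proj_u(v) = ((v·u) / (u·u)) · u.
v·u = (-4)*(2) + (2)*(-1) = -10.
u·u = (2)*(2) + (-1)*(-1) = 5.
coefficient = -10 / 5 = -2.
proj_u(v) = -2 · [2, -1] = [-4, 2].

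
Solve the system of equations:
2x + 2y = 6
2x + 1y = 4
x = 1, y = 2

Use elimination (row reduction):
Equation 1: 2x + 2y = 6.
Equation 2: 2x + 1y = 4.
Multiply Eq1 by 2 and Eq2 by 2: 4x + 4y = 12;  4x + 2y = 8.
Subtract: (-2)y = -4, so y = 2.
Back-substitute into Eq1: 2x + 2*(2) = 6, so x = 1.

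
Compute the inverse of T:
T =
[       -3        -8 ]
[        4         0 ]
det(T) = 32
T⁻¹ =
[        0       1/4 ]
[     -1/8     -3/32 ]

For a 2×2 matrix T = [[a, b], [c, d]] with det(T) ≠ 0, T⁻¹ = (1/det(T)) * [[d, -b], [-c, a]].
det(T) = (-3)*(0) - (-8)*(4) = 0 + 32 = 32.
T⁻¹ = (1/32) * [[0, 8], [-4, -3]].
Dividing each entry by 32 and reducing:
T⁻¹ =
[        0       1/4 ]
[     -1/8     -3/32 ]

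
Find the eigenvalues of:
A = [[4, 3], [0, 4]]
λ = 4, 4

Solve det(A - λI) = 0. For a 2×2 matrix this is λ² - (trace)λ + det = 0.
trace(A) = 4 + 4 = 8.
det(A) = (4)*(4) - (3)*(0) = 16 - 0 = 16.
Characteristic equation: λ² - (8)λ + (16) = 0.
Discriminant: (8)² - 4*(16) = 64 - 64 = 0.
Roots: λ = (8 ± √0) / 2 = 4, 4.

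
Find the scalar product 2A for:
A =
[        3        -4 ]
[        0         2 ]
2A =
[        6        -8 ]
[        0         4 ]

Scalar multiplication is elementwise: (2A)[i][j] = 2 * A[i][j].
  (2A)[0][0] = 2 * (3) = 6
  (2A)[0][1] = 2 * (-4) = -8
  (2A)[1][0] = 2 * (0) = 0
  (2A)[1][1] = 2 * (2) = 4
2A =
[        6        -8 ]
[        0         4 ]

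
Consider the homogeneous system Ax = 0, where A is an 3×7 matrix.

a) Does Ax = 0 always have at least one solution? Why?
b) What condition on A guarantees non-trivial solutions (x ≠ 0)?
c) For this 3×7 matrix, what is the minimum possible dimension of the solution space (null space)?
a) Yes, x = 0 is always a solution. b) When A has linearly dependent columns (rank < n). c) Minimum nullity = 4.

a) x = 0 satisfies A·0 = 0, so the zero vector is always a solution.
b) Non-trivial solutions exist iff the columns of A are linearly dependent, equivalently rank(A) < n (the number of columns).
c) By rank-nullity, rank(A) + nullity(A) = n = 7. Since A has only 3 rows, rank(A) ≤ 3, so nullity(A) ≥ 7 - 3 = 4.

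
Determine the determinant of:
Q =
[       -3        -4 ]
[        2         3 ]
det(Q) = -1

For a 2×2 matrix [[a, b], [c, d]], det = a*d - b*c.
det(Q) = (-3)*(3) - (-4)*(2) = -9 + 8 = -1.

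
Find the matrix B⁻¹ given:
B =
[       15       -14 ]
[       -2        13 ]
det(B) = 167
B⁻¹ =
[   13/167    14/167 ]
[    2/167    15/167 ]

For a 2×2 matrix B = [[a, b], [c, d]] with det(B) ≠ 0, B⁻¹ = (1/det(B)) * [[d, -b], [-c, a]].
det(B) = (15)*(13) - (-14)*(-2) = 195 - 28 = 167.
B⁻¹ = (1/167) * [[13, 14], [2, 15]].
Dividing each entry by 167 and reducing:
B⁻¹ =
[   13/167    14/167 ]
[    2/167    15/167 ]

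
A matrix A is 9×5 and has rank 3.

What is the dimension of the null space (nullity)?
2

The rank-nullity theorem for an m×n matrix states:
rank(A) + nullity(A) = n (the number of columns).
Here n = 5 and rank(A) = 3, so nullity(A) = 5 - 3 = 2.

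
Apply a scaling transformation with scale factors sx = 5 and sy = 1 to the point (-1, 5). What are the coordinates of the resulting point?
(-5, 5)

Scaling matrix:
[[5, 0], [0, 1]]
Result: (-1 × 5, 5 × 1) = (-5, 5)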